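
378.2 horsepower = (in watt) 2.82e+05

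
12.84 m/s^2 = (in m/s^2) 12.84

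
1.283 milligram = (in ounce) 4.526e-05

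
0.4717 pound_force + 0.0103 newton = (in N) 2.109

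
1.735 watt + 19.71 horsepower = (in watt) 1.47e+04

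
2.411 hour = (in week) 0.01435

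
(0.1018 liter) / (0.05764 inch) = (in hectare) 6.953e-06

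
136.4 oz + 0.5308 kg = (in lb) 9.695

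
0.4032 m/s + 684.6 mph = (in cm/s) 3.064e+04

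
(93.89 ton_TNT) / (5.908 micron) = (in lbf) 1.495e+16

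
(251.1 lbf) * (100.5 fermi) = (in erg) 0.001123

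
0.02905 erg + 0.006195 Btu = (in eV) 4.079e+19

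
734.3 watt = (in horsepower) 0.9847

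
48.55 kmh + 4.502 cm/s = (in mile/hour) 30.27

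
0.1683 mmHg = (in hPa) 0.2244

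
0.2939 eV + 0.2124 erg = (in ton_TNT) 5.076e-18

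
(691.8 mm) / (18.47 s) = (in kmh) 0.1348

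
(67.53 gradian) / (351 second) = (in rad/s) 0.003022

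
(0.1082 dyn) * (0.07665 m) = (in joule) 8.294e-08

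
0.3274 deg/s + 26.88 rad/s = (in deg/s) 1540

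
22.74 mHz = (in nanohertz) 2.274e+07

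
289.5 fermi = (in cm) 2.895e-11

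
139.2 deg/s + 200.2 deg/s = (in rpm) 56.57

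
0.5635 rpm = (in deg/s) 3.381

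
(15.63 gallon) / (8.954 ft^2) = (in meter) 0.07113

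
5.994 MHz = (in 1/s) 5.994e+06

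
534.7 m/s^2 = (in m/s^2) 534.7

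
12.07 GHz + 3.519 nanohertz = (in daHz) 1.207e+09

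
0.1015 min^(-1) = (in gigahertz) 1.692e-12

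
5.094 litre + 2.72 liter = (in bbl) 0.04915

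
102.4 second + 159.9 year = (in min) 8.404e+07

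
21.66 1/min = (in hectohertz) 0.00361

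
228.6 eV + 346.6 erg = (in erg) 346.6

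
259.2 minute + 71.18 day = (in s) 6.166e+06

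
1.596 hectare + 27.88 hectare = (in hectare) 29.48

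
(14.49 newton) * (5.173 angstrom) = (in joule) 7.496e-09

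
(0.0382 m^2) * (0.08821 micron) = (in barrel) 2.119e-08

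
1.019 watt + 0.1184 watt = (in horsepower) 0.001525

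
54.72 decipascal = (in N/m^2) 5.472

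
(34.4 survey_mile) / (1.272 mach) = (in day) 0.001479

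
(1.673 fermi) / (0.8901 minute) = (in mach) 9.2e-20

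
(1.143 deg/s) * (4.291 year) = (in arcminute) 9.28e+09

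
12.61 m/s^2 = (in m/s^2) 12.61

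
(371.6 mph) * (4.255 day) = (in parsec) 1.979e-09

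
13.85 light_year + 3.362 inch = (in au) 8.759e+05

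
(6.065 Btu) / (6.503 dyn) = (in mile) 6.114e+04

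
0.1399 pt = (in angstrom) 4.935e+05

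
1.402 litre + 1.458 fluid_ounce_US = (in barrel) 0.00909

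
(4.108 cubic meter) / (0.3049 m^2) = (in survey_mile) 0.008372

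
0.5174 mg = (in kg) 5.174e-07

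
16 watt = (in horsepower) 0.02146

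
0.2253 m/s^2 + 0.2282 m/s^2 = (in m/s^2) 0.4535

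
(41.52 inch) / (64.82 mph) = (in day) 4.212e-07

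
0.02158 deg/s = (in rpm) 0.003597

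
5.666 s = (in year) 1.797e-07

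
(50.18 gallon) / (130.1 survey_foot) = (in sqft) 0.05156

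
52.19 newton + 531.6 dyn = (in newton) 52.2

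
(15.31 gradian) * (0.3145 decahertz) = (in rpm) 7.222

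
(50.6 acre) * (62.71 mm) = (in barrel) 8.077e+04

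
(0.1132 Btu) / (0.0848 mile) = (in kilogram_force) 0.08924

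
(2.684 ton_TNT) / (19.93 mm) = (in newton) 5.635e+11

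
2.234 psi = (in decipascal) 1.54e+05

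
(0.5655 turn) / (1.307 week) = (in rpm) 4.292e-05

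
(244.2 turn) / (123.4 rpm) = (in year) 3.765e-06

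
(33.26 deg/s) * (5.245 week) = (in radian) 1.841e+06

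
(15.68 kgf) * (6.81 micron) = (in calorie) 0.0002503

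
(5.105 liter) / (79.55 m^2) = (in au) 4.29e-16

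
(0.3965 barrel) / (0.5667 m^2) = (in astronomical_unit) 7.436e-13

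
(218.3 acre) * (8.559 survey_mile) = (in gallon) 3.215e+12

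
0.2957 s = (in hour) 8.214e-05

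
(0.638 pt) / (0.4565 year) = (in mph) 3.497e-11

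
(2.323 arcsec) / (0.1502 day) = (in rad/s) 8.678e-10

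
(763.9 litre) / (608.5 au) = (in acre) 2.074e-18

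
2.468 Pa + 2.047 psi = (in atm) 0.1393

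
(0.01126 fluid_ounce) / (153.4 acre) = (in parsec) 1.738e-29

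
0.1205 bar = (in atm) 0.1189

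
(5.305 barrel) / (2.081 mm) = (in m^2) 405.3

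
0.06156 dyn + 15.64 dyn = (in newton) 0.000157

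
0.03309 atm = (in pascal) 3353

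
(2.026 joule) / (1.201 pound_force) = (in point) 1075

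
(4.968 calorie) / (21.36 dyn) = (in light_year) 1.029e-11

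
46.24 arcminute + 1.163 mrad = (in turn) 0.002326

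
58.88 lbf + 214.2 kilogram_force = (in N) 2362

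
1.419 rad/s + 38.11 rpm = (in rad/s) 5.41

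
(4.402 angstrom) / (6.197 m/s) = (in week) 1.175e-16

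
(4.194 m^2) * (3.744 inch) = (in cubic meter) 0.3988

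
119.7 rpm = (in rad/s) 12.53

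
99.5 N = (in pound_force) 22.37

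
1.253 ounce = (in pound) 0.07831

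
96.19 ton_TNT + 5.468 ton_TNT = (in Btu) 4.031e+08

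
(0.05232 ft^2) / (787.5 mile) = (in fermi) 3.835e+06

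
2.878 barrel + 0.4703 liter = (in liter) 458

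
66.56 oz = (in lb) 4.16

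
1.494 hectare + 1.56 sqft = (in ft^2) 1.608e+05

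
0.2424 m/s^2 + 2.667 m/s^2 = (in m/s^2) 2.909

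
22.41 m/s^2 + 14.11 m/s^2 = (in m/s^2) 36.52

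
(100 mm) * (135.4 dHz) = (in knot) 2.632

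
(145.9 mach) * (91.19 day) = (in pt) 1.11e+15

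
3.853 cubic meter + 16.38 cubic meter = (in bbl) 127.3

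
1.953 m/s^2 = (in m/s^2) 1.953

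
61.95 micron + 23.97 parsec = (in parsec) 23.97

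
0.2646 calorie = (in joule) 1.107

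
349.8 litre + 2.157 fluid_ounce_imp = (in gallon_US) 92.42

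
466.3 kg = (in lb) 1028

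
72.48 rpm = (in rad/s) 7.59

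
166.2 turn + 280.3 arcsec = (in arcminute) 3.59e+06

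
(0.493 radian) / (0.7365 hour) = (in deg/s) 0.01065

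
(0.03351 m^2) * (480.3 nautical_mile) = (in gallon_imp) 6.557e+06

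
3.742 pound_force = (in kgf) 1.697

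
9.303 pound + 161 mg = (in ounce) 148.9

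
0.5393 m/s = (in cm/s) 53.93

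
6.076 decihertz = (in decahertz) 0.06076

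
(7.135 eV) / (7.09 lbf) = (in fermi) 3.625e-05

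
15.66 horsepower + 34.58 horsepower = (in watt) 3.746e+04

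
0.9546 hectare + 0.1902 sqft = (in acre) 2.359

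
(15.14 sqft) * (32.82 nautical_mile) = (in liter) 8.549e+07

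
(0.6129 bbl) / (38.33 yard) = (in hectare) 2.78e-07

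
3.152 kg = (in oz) 111.2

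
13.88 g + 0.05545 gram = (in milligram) 1.394e+04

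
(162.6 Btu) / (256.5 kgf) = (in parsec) 2.21e-15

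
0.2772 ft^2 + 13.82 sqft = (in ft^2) 14.1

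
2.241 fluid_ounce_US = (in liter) 0.06627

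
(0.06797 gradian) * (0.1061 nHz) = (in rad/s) 1.133e-13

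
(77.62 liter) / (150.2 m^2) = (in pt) 1.465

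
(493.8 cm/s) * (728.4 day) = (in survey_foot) 1.02e+09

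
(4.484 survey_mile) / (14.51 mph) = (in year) 3.528e-05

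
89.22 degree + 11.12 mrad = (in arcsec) 3.235e+05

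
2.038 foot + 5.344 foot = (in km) 0.00225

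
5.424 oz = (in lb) 0.339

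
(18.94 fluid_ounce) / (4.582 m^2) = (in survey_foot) 0.0004011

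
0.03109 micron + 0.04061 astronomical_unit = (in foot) 1.993e+10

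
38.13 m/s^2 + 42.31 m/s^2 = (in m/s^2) 80.44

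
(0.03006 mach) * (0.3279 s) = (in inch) 132.1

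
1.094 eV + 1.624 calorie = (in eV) 4.241e+19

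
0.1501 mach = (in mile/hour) 114.3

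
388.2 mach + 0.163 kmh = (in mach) 388.2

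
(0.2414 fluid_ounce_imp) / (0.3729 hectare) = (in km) 1.839e-12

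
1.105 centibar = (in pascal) 1105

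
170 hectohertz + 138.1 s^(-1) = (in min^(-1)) 1.028e+06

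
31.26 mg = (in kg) 3.126e-05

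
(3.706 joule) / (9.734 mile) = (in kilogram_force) 2.412e-05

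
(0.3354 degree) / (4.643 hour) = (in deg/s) 2.007e-05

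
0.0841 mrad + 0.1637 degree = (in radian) 0.002941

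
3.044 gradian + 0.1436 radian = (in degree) 10.97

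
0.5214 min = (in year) 9.92e-07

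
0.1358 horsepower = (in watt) 101.3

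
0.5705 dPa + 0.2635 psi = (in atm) 0.01793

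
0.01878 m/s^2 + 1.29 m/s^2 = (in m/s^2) 1.309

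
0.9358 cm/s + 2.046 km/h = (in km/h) 2.08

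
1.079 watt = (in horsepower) 0.001447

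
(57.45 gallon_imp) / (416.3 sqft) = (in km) 6.753e-06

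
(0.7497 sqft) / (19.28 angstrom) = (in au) 0.0002415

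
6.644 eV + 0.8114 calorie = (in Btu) 0.003218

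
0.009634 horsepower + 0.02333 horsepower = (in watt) 24.58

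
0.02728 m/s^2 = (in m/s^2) 0.02728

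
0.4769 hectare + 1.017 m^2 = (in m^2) 4770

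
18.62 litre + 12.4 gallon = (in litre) 65.56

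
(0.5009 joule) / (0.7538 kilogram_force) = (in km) 6.776e-05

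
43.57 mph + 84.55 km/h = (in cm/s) 4296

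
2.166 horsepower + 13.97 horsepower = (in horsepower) 16.14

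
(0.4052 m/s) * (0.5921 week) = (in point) 4.113e+08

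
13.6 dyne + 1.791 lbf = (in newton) 7.967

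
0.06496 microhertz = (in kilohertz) 6.496e-11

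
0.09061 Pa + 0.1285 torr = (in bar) 0.0001722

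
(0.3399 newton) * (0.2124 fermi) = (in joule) 7.219e-17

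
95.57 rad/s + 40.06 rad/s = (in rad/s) 135.6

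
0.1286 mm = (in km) 1.286e-07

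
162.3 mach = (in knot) 1.074e+05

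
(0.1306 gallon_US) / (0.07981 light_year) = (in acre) 1.618e-22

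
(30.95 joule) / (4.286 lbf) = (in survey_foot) 5.326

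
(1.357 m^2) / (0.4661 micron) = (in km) 2911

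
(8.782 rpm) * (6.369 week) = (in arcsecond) 7.307e+11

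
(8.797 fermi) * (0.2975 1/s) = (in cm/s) 2.617e-13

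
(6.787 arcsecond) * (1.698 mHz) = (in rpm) 5.335e-07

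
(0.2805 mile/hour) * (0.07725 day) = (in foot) 2746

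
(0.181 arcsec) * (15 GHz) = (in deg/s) 7.542e+05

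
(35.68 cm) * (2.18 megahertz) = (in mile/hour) 1.74e+06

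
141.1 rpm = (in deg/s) 846.6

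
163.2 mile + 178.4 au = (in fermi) 2.669e+28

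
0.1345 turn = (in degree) 48.42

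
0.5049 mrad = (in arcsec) 104.1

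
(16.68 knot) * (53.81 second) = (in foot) 1515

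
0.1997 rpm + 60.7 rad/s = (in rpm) 579.8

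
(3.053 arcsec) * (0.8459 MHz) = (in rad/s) 12.52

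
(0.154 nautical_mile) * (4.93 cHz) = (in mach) 0.04129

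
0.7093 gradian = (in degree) 0.6384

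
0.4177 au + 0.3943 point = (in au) 0.4177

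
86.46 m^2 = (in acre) 0.02136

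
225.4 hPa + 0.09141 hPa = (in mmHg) 169.1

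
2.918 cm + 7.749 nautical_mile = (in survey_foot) 4.708e+04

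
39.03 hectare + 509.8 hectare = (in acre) 1356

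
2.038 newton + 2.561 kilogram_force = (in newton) 27.15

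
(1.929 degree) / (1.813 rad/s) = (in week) 3.07e-08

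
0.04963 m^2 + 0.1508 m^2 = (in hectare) 2.004e-05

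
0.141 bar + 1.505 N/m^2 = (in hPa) 141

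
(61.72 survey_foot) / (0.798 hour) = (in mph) 0.01465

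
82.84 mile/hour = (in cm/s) 3703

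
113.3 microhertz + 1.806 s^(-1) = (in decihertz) 18.06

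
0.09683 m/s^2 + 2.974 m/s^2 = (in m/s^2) 3.071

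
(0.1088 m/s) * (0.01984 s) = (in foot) 0.007082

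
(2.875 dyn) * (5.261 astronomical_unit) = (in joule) 2.263e+07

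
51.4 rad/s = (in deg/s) 2945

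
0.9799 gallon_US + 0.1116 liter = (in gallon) 1.009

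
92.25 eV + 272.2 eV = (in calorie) 1.396e-17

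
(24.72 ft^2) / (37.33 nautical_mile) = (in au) 2.221e-16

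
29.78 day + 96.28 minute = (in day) 29.85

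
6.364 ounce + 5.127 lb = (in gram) 2506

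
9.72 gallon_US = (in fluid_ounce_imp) 1295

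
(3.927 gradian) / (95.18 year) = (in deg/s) 1.177e-09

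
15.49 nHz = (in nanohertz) 15.49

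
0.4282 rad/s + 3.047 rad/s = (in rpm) 33.19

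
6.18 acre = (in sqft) 2.692e+05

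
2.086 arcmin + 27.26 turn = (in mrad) 1.713e+05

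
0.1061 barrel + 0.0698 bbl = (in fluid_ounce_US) 945.6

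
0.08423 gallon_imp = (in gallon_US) 0.1012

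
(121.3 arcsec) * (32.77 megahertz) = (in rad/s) 1.927e+04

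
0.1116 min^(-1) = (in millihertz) 1.86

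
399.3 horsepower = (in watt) 2.978e+05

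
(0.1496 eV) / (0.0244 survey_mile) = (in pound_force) 1.372e-22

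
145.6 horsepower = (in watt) 1.086e+05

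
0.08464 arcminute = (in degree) 0.001411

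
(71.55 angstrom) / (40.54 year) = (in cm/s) 5.597e-16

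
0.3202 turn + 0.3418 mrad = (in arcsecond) 4.15e+05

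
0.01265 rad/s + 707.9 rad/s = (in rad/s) 707.9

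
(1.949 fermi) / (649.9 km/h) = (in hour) 2.999e-21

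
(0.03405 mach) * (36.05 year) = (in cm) 1.318e+12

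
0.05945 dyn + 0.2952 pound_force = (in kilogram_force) 0.1339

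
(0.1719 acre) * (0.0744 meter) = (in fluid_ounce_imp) 1.822e+06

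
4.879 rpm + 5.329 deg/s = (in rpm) 5.767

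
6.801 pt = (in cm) 0.2399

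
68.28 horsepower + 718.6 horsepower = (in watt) 5.868e+05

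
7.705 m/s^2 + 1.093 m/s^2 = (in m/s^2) 8.798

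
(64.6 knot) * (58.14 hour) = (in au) 4.65e-05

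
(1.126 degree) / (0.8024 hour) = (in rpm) 6.497e-05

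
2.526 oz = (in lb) 0.1579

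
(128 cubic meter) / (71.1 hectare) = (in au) 1.203e-15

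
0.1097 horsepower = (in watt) 81.8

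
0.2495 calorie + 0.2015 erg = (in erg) 1.044e+07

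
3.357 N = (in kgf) 0.3423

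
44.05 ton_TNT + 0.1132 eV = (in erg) 1.843e+18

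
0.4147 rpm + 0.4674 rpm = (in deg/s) 5.293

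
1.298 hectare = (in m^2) 1.298e+04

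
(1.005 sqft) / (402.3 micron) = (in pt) 6.579e+05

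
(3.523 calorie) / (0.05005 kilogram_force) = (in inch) 1182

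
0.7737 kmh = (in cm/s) 21.49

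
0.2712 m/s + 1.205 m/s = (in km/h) 5.314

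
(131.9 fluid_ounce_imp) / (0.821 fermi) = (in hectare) 4.565e+08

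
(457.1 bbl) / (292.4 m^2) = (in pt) 704.5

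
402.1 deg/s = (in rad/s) 7.018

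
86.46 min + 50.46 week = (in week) 50.47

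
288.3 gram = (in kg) 0.2883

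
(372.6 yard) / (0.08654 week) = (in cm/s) 0.651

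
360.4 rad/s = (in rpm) 3442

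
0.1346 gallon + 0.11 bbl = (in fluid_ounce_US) 608.6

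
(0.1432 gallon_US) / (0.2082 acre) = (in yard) 7.036e-07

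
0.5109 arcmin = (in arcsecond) 30.65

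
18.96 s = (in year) 6.012e-07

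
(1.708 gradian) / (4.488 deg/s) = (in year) 1.086e-08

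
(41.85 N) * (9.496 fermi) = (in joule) 3.974e-13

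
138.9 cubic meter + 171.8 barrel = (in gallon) 4.391e+04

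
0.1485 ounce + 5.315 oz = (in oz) 5.464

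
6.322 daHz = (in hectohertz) 0.6322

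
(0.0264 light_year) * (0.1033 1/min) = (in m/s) 4.3e+11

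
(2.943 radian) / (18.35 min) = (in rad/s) 0.002673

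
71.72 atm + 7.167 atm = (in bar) 79.93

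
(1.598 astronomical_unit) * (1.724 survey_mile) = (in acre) 1.639e+11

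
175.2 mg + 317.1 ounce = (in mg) 8.99e+06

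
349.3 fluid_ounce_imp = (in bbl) 0.06242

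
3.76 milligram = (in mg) 3.76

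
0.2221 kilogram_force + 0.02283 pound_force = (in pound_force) 0.5125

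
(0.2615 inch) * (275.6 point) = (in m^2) 0.0006458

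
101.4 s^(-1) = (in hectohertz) 1.014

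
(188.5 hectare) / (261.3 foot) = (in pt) 6.709e+07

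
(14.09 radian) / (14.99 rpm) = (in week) 1.484e-05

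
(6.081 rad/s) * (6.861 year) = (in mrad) 1.316e+12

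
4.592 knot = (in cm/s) 236.2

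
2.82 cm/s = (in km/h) 0.1015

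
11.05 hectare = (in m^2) 1.105e+05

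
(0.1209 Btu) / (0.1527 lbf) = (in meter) 187.8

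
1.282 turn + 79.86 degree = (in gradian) 601.5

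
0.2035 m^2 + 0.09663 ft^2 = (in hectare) 2.125e-05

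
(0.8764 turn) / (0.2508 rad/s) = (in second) 21.96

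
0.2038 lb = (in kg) 0.09244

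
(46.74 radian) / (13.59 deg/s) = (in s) 197.1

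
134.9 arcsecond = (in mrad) 0.654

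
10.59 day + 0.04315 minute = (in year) 0.02901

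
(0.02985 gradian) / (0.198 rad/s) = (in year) 7.509e-11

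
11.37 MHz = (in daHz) 1.137e+06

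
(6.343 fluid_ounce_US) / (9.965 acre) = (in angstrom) 46.52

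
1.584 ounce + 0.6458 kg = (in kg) 0.6907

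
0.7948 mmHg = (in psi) 0.01537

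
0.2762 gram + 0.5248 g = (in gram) 0.801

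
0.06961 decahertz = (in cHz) 69.61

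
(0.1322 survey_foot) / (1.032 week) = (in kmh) 2.324e-07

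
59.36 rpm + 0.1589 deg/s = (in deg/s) 356.3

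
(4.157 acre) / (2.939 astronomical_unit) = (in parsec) 1.24e-24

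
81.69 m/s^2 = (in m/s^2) 81.69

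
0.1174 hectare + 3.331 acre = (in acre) 3.621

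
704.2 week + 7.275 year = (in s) 6.553e+08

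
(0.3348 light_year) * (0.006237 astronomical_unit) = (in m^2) 2.955e+24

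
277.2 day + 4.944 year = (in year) 5.703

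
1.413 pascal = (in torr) 0.0106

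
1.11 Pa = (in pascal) 1.11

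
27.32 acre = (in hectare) 11.06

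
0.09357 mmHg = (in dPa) 124.7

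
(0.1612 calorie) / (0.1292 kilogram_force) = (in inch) 20.96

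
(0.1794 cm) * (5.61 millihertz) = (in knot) 1.956e-05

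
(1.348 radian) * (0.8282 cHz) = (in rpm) 0.1066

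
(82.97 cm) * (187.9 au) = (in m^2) 2.332e+13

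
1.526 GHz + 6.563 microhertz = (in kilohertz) 1.526e+06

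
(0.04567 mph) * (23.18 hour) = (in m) 1704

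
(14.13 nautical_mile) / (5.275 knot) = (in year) 0.0003058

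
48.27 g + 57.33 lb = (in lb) 57.44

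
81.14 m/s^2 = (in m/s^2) 81.14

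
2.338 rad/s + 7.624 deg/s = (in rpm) 23.6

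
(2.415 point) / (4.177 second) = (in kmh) 0.0007343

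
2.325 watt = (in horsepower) 0.003118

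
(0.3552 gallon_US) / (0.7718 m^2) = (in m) 0.001742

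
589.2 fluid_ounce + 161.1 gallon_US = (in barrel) 3.945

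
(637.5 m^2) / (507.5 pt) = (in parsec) 1.154e-13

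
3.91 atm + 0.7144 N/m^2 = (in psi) 57.46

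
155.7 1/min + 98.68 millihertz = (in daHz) 0.2694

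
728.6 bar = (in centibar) 7.286e+04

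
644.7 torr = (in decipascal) 8.595e+05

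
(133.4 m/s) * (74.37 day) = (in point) 2.43e+12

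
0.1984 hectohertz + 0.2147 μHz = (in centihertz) 1984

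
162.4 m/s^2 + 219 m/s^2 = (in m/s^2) 381.4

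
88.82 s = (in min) 1.48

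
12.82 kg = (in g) 1.282e+04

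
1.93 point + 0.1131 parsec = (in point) 9.893e+18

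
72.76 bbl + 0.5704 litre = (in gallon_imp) 2545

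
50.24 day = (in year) 0.1376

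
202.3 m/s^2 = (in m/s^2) 202.3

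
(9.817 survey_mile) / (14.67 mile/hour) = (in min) 40.15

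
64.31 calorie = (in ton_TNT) 6.431e-08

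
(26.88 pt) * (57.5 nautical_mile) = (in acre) 0.2495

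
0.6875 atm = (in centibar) 69.66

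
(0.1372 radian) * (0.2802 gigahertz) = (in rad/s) 3.844e+07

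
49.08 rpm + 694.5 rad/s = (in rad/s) 699.6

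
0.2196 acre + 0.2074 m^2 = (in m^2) 888.9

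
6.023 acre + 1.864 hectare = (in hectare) 4.301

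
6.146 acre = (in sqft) 2.677e+05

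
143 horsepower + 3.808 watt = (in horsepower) 143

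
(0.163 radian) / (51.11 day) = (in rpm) 3.525e-07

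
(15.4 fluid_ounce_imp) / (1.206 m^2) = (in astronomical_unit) 2.425e-15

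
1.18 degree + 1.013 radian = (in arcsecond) 2.132e+05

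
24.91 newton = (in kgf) 2.54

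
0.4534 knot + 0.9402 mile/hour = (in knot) 1.27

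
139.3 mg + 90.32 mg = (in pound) 0.0005062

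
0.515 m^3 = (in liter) 515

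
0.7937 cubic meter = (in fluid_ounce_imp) 2.793e+04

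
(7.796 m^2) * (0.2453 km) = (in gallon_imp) 4.207e+05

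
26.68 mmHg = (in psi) 0.5159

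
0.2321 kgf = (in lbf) 0.5117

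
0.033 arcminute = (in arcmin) 0.033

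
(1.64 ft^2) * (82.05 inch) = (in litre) 317.5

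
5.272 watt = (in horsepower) 0.00707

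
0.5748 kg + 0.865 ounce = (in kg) 0.5993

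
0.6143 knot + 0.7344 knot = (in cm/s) 69.38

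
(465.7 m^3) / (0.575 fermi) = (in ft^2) 8.718e+18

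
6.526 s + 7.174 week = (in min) 7.231e+04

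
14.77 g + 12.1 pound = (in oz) 194.1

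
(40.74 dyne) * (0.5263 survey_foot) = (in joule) 6.535e-05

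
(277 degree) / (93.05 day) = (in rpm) 5.742e-06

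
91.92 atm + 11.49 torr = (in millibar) 9.315e+04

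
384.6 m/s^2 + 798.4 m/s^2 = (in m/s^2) 1183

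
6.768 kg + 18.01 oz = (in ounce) 256.7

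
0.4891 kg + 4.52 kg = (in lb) 11.04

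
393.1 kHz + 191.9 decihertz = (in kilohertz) 393.1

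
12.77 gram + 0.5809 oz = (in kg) 0.02924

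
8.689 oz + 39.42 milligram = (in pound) 0.5431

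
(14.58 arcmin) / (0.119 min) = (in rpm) 0.005672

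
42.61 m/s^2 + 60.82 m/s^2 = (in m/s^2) 103.4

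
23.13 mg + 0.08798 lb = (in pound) 0.08803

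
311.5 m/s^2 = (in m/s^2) 311.5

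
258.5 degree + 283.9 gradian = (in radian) 8.971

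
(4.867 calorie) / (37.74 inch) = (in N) 21.24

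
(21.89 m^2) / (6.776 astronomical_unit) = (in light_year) 2.283e-27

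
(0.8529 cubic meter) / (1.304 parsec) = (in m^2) 2.12e-17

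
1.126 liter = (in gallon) 0.2975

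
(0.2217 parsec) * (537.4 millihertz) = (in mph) 8.224e+15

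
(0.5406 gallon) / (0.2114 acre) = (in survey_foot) 7.848e-06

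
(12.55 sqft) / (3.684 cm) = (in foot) 103.8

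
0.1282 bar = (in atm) 0.1265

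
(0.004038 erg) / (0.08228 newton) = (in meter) 4.908e-09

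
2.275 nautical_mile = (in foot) 1.382e+04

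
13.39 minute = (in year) 2.548e-05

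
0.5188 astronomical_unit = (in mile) 4.823e+07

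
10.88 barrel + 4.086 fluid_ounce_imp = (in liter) 1730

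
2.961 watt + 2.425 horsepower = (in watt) 1811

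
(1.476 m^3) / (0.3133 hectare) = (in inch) 0.01855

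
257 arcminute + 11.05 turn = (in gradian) 4425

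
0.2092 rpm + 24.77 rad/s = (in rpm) 236.7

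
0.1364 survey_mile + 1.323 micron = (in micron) 2.195e+08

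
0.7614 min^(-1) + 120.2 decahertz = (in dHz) 1.202e+04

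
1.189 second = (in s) 1.189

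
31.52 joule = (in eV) 1.967e+20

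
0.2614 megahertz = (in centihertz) 2.614e+07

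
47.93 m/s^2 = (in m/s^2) 47.93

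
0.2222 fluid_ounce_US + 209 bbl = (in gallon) 8778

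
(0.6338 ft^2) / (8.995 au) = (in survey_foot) 1.436e-13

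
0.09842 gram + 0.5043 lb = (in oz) 8.072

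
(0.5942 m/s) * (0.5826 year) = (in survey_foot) 3.582e+07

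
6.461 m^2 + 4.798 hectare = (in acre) 11.86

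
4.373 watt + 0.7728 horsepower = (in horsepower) 0.7787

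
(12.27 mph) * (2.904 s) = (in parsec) 5.162e-16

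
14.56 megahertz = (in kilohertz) 1.456e+04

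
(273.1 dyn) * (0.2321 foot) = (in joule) 0.0001932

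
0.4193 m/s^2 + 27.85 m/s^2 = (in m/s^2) 28.27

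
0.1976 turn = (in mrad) 1242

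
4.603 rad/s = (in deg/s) 263.7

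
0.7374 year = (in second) 2.325e+07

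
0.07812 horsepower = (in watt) 58.25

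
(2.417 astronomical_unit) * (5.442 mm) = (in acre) 4.862e+05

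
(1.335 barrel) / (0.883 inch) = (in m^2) 9.463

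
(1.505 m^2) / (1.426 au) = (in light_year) 7.457e-28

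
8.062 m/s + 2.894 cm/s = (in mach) 0.02376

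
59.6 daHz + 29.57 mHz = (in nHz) 5.96e+11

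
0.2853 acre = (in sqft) 1.243e+04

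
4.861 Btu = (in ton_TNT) 1.226e-06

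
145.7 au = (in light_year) 0.002304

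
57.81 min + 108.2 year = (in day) 3.949e+04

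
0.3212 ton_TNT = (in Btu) 1.274e+06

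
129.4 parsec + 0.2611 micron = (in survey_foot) 1.31e+19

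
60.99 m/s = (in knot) 118.6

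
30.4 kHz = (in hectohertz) 304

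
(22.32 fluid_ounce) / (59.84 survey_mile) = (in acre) 1.694e-12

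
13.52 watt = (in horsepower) 0.01813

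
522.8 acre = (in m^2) 2.116e+06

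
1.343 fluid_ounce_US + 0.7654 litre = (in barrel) 0.005064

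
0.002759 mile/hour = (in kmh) 0.00444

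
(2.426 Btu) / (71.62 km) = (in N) 0.03574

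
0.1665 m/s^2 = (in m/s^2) 0.1665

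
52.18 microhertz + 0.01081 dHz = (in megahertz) 1.133e-09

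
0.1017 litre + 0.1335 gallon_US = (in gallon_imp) 0.1335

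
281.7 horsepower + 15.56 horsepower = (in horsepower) 297.3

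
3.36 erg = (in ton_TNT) 8.031e-17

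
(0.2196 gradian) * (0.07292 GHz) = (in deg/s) 1.441e+07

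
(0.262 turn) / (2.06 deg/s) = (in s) 45.79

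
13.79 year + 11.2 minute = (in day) 5033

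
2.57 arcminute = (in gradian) 0.04759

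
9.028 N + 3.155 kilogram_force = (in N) 39.97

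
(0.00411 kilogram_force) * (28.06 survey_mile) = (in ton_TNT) 4.35e-07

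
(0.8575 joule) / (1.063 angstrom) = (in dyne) 8.067e+14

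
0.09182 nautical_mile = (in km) 0.1701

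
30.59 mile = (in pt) 1.395e+08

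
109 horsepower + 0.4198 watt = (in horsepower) 109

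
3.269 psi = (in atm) 0.2224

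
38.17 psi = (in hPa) 2632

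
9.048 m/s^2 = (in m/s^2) 9.048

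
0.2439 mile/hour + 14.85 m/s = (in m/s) 14.96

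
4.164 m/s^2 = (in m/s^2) 4.164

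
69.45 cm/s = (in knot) 1.35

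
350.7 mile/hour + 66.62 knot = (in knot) 371.4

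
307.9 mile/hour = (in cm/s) 1.376e+04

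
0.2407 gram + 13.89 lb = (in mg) 6.301e+06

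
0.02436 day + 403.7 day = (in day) 403.7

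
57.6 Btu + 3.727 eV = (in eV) 3.793e+23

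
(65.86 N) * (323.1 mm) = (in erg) 2.128e+08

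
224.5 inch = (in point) 1.616e+04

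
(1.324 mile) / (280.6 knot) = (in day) 0.0001708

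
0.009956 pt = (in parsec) 1.138e-22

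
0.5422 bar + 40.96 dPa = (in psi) 7.865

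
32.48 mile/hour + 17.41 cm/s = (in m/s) 14.69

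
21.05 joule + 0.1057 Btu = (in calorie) 31.68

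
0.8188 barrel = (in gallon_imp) 28.64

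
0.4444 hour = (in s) 1600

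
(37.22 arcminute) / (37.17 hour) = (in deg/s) 4.636e-06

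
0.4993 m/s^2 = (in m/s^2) 0.4993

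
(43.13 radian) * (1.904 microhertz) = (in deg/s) 0.004705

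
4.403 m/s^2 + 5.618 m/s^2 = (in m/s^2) 10.02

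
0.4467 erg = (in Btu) 4.234e-11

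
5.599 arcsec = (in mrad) 0.02714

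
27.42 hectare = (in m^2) 2.742e+05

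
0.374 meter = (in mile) 0.0002324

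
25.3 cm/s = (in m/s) 0.253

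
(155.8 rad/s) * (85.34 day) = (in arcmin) 3.949e+12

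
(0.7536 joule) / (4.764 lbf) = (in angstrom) 3.556e+08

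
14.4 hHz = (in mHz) 1.44e+06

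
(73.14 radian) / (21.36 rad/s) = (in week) 5.662e-06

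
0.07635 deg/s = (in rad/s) 0.001333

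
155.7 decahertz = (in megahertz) 0.001557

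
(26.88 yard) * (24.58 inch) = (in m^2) 15.35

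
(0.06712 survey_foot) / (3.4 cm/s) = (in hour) 0.0001671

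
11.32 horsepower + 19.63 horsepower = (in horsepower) 30.95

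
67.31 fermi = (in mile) 4.182e-17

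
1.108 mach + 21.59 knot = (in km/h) 1398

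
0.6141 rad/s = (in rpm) 5.864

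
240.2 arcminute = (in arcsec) 1.441e+04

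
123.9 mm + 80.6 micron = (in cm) 12.4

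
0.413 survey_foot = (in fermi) 1.259e+14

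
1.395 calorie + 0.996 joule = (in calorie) 1.633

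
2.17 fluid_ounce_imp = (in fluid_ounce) 2.085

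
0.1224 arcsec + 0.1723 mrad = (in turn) 2.752e-05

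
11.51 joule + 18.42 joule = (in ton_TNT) 7.153e-09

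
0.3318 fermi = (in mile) 2.062e-19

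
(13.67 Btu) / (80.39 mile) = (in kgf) 0.01137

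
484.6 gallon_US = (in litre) 1834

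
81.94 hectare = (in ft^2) 8.82e+06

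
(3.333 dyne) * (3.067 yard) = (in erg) 934.7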